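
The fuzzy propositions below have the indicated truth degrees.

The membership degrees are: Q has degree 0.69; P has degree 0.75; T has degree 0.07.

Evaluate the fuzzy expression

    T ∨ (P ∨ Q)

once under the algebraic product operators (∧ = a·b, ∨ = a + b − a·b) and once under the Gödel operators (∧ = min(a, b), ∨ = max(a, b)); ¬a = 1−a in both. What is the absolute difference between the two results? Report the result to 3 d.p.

0.178

Under algebraic product:
  P ∨ Q = a + b − a·b on (0.7500, 0.6900) = 0.9225
  T ∨ (P ∨ Q) = a + b − a·b on (0.0700, 0.9225) = 0.9279
  → value = 0.9279
Under Gödel:
  P ∨ Q = max(a, b) on (0.75, 0.69) = 0.75
  T ∨ (P ∨ Q) = max(a, b) on (0.07, 0.75) = 0.75
  → value = 0.7500
|0.9279 − 0.7500| = 0.178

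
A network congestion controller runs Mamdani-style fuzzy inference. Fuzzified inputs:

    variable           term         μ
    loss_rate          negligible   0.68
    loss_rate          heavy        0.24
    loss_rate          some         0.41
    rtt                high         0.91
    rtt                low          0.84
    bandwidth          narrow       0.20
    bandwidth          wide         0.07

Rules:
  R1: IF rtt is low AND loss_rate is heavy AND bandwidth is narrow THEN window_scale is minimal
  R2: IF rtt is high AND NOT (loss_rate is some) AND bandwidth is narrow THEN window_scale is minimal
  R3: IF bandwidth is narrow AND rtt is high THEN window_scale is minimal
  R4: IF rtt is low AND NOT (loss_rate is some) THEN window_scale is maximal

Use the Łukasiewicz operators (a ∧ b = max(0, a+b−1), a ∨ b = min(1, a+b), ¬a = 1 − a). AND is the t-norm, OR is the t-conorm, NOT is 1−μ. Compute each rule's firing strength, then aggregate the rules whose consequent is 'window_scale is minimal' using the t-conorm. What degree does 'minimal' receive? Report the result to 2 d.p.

0.11

R1: low=0.84, heavy=0.24, narrow=0.20; AND[max(0, a+b−1)] → w = 0.00
R2: high=0.91, ¬some=1−0.41=0.59, narrow=0.20; AND[max(0, a+b−1)] → w = 0.00
R3: narrow=0.20, high=0.91; AND[max(0, a+b−1)] → w = 0.11
R4: low=0.84, ¬some=1−0.41=0.59; AND[max(0, a+b−1)] → w = 0.43
Rules with consequent 'minimal': {R1, R2, R3} → strengths 0.00, 0.00, 0.11
Aggregate via t-conorm [min(1, a+b)]: 0.11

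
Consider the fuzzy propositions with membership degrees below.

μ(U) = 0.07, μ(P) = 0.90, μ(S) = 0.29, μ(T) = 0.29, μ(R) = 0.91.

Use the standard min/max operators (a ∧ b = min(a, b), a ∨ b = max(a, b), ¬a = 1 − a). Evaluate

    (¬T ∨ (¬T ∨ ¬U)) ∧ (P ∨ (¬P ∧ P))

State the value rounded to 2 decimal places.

0.90

¬T = 1 − 0.29 = 0.71
¬T = 1 − 0.29 = 0.71
¬U = 1 − 0.07 = 0.93
¬T ∨ ¬U = max(a, b) on (0.71, 0.93) = 0.93
¬T ∨ (¬T ∨ ¬U) = max(a, b) on (0.71, 0.93) = 0.93
¬P = 1 − 0.90 = 0.10
¬P ∧ P = min(a, b) on (0.10, 0.90) = 0.10
P ∨ (¬P ∧ P) = max(a, b) on (0.90, 0.10) = 0.90
(¬T ∨ (¬T ∨ ¬U)) ∧ (P ∨ (¬P ∧ P)) = min(a, b) on (0.93, 0.90) = 0.90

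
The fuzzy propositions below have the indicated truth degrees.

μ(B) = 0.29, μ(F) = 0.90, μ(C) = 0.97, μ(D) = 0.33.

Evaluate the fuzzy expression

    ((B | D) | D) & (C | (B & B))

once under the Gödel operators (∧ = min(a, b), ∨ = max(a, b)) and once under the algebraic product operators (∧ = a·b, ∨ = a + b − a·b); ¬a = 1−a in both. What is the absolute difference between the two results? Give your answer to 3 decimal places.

Under Gödel:
  B | D = max(a, b) on (0.29, 0.33) = 0.33
  (B | D) | D = max(a, b) on (0.33, 0.33) = 0.33
  B & B = min(a, b) on (0.29, 0.29) = 0.29
  C | (B & B) = max(a, b) on (0.97, 0.29) = 0.97
  ((B | D) | D) & (C | (B & B)) = min(a, b) on (0.33, 0.97) = 0.33
  → value = 0.3300
Under algebraic product:
  B | D = a + b − a·b on (0.2900, 0.3300) = 0.5243
  (B | D) | D = a + b − a·b on (0.5243, 0.3300) = 0.6813
  B & B = a·b on (0.2900, 0.2900) = 0.0841
  C | (B & B) = a + b − a·b on (0.9700, 0.0841) = 0.9725
  ((B | D) | D) & (C | (B & B)) = a·b on (0.6813, 0.9725) = 0.6626
  → value = 0.6626
|0.3300 − 0.6626| = 0.333

0.333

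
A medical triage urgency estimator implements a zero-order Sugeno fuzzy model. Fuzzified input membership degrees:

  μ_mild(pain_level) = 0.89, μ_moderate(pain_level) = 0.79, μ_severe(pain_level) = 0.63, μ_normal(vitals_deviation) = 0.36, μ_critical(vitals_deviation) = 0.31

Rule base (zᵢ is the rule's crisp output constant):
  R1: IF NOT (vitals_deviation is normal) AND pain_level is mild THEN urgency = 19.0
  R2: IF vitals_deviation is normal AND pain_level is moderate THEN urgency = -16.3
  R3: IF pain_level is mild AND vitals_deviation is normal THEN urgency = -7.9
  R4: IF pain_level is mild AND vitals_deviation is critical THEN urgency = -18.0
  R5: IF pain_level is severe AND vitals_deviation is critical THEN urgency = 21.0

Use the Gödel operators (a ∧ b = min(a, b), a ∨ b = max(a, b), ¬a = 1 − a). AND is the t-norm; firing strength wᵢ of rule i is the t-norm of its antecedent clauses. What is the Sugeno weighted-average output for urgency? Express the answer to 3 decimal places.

R1 (z=19.0): ¬normal=1−0.36=0.64, mild=0.89; AND[min(a, b)] → w = 0.64
R2 (z=-16.3): normal=0.36, moderate=0.79; AND[min(a, b)] → w = 0.36
R3 (z=-7.9): mild=0.89, normal=0.36; AND[min(a, b)] → w = 0.36
R4 (z=-18.0): mild=0.89, critical=0.31; AND[min(a, b)] → w = 0.31
R5 (z=21.0): severe=0.63, critical=0.31; AND[min(a, b)] → w = 0.31
Weighted average = (0.64·19.0 + 0.36·-16.3 + 0.36·-7.9 + 0.31·-18.0 + 0.31·21.0) / (0.64 + 0.36 + 0.36 + 0.31 + 0.31)
  = 4.3780 / 1.9800 = 2.211

2.211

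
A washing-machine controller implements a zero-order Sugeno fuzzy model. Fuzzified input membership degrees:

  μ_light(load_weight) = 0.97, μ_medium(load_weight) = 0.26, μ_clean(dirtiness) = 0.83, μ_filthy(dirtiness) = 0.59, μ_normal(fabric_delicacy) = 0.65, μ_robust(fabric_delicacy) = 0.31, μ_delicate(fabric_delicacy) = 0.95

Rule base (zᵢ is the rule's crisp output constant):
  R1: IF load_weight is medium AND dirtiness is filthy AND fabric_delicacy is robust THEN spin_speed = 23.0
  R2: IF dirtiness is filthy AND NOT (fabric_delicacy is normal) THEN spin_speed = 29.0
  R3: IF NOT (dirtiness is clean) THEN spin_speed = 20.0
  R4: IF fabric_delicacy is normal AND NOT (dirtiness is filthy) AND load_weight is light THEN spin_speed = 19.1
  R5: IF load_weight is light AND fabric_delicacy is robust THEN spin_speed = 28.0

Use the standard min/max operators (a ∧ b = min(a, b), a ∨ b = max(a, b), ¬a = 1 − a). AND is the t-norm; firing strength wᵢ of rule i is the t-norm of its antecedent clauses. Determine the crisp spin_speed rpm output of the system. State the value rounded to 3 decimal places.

24.027

R1 (z=23.0): medium=0.26, filthy=0.59, robust=0.31; AND[min(a, b)] → w = 0.26
R2 (z=29.0): filthy=0.59, ¬normal=1−0.65=0.35; AND[min(a, b)] → w = 0.35
R3 (z=20.0): ¬clean=1−0.83=0.17 → w = 0.17
R4 (z=19.1): normal=0.65, ¬filthy=1−0.59=0.41, light=0.97; AND[min(a, b)] → w = 0.41
R5 (z=28.0): light=0.97, robust=0.31; AND[min(a, b)] → w = 0.31
Weighted average = (0.26·23.0 + 0.35·29.0 + 0.17·20.0 + 0.41·19.1 + 0.31·28.0) / (0.26 + 0.35 + 0.17 + 0.41 + 0.31)
  = 36.0410 / 1.5000 = 24.027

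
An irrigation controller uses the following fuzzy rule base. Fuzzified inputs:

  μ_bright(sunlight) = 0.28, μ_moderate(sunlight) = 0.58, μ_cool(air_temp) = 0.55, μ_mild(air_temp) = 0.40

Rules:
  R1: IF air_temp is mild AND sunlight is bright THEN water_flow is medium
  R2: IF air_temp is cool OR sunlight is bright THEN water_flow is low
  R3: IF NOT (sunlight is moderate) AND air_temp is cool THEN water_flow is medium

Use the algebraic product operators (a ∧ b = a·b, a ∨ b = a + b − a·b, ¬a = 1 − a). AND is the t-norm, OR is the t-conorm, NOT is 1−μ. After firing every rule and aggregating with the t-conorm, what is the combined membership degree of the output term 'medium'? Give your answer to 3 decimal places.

0.317

R1: mild=0.40, bright=0.28; AND[a·b] → w = 0.1120
R2: cool=0.55, bright=0.28; OR[a + b − a·b] → w = 0.6760
R3: ¬moderate=1−0.58=0.42, cool=0.55; AND[a·b] → w = 0.2310
Rules with consequent 'medium': {R1, R3} → strengths 0.1120, 0.2310
Aggregate via t-conorm [a + b − a·b]: 0.3171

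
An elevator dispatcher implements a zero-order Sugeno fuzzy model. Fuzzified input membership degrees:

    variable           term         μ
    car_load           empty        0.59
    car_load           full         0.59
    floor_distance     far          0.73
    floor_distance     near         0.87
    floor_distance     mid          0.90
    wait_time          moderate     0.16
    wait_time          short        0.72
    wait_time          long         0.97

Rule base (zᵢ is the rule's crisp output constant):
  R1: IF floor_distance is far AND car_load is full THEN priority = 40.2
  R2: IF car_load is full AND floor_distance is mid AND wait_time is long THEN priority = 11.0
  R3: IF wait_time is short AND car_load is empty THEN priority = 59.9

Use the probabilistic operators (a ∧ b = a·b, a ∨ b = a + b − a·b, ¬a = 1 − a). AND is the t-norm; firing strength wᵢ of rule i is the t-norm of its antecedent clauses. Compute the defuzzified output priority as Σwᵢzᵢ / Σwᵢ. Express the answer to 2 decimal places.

35.33

R1 (z=40.2): far=0.73, full=0.59; AND[a·b] → w = 0.4307
R2 (z=11.0): full=0.59, mid=0.90, long=0.97; AND[a·b] → w = 0.5151
R3 (z=59.9): short=0.72, empty=0.59; AND[a·b] → w = 0.4248
Weighted average = (0.4307·40.2 + 0.5151·11.0 + 0.4248·59.9) / (0.4307 + 0.5151 + 0.4248)
  = 48.4254 / 1.3706 = 35.33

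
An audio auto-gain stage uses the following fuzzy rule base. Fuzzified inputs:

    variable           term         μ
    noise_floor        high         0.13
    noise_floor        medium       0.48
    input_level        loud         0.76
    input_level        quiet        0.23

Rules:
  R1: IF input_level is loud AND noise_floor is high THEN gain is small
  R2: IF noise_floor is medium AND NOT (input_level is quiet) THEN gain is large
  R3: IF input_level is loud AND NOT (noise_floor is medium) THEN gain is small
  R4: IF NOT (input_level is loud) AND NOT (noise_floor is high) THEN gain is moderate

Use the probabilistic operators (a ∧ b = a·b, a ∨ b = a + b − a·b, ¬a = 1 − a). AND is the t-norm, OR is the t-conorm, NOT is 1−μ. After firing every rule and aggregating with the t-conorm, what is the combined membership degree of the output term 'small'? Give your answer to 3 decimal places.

0.455

R1: loud=0.76, high=0.13; AND[a·b] → w = 0.0988
R2: medium=0.48, ¬quiet=1−0.23=0.77; AND[a·b] → w = 0.3696
R3: loud=0.76, ¬medium=1−0.48=0.52; AND[a·b] → w = 0.3952
R4: ¬loud=1−0.76=0.24, ¬high=1−0.13=0.87; AND[a·b] → w = 0.2088
Rules with consequent 'small': {R1, R3} → strengths 0.0988, 0.3952
Aggregate via t-conorm [a + b − a·b]: 0.4550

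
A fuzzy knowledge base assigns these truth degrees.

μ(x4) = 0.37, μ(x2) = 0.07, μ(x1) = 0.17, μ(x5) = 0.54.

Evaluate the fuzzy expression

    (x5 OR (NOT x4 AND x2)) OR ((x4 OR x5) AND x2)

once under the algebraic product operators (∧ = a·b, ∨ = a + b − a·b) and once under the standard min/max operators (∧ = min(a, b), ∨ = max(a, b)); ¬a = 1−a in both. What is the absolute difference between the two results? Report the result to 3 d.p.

0.042

Under algebraic product:
  NOT x4 = 1 − 0.3700 = 0.6300
  NOT x4 AND x2 = a·b on (0.6300, 0.0700) = 0.0441
  x5 OR (NOT x4 AND x2) = a + b − a·b on (0.5400, 0.0441) = 0.5603
  x4 OR x5 = a + b − a·b on (0.3700, 0.5400) = 0.7102
  (x4 OR x5) AND x2 = a·b on (0.7102, 0.0700) = 0.0497
  (x5 OR (NOT x4 AND x2)) OR ((x4 OR x5) AND x2) = a + b − a·b on (0.5603, 0.0497) = 0.5821
  → value = 0.5821
Under standard min/max:
  NOT x4 = 1 − 0.37 = 0.63
  NOT x4 AND x2 = min(a, b) on (0.63, 0.07) = 0.07
  x5 OR (NOT x4 AND x2) = max(a, b) on (0.54, 0.07) = 0.54
  x4 OR x5 = max(a, b) on (0.37, 0.54) = 0.54
  (x4 OR x5) AND x2 = min(a, b) on (0.54, 0.07) = 0.07
  (x5 OR (NOT x4 AND x2)) OR ((x4 OR x5) AND x2) = max(a, b) on (0.54, 0.07) = 0.54
  → value = 0.5400
|0.5821 − 0.5400| = 0.042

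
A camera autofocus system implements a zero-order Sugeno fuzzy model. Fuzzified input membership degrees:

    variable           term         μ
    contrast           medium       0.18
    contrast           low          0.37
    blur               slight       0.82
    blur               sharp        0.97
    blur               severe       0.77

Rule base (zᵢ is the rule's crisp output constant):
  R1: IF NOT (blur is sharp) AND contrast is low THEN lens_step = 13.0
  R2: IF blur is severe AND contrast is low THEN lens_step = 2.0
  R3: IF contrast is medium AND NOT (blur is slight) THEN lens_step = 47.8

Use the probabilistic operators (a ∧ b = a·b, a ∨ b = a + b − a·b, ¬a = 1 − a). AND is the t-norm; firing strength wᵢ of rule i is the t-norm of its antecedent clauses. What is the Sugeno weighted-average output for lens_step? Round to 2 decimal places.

R1 (z=13.0): ¬sharp=1−0.97=0.03, low=0.37; AND[a·b] → w = 0.0111
R2 (z=2.0): severe=0.77, low=0.37; AND[a·b] → w = 0.2849
R3 (z=47.8): medium=0.18, ¬slight=1−0.82=0.18; AND[a·b] → w = 0.0324
Weighted average = (0.0111·13.0 + 0.2849·2.0 + 0.0324·47.8) / (0.0111 + 0.2849 + 0.0324)
  = 2.2628 / 0.3284 = 6.89

6.89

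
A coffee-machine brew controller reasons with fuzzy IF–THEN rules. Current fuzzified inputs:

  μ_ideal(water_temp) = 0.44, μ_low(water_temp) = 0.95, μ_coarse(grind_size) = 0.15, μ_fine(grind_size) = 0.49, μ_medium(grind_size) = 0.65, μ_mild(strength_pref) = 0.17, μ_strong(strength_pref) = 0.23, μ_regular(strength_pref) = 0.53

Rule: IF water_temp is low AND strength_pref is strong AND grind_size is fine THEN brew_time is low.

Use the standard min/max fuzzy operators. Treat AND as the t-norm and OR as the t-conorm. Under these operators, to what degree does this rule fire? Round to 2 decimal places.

0.23

firing strength: low=0.95, strong=0.23, fine=0.49; AND[min(a, b)] → w = 0.23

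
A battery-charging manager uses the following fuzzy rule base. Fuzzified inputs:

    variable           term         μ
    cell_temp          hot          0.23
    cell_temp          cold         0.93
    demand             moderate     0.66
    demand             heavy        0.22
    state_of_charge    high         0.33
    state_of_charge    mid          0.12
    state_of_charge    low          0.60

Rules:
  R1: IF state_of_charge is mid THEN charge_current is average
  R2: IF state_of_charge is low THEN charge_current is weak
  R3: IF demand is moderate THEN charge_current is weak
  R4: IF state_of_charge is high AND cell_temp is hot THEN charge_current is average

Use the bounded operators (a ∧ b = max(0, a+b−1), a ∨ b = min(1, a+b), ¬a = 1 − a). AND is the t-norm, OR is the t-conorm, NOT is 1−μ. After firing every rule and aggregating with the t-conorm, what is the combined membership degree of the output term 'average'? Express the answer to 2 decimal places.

R1: mid=0.12 → w = 0.12
R2: low=0.60 → w = 0.60
R3: moderate=0.66 → w = 0.66
R4: high=0.33, hot=0.23; AND[max(0, a+b−1)] → w = 0.00
Rules with consequent 'average': {R1, R4} → strengths 0.12, 0.00
Aggregate via t-conorm [min(1, a+b)]: 0.12

0.12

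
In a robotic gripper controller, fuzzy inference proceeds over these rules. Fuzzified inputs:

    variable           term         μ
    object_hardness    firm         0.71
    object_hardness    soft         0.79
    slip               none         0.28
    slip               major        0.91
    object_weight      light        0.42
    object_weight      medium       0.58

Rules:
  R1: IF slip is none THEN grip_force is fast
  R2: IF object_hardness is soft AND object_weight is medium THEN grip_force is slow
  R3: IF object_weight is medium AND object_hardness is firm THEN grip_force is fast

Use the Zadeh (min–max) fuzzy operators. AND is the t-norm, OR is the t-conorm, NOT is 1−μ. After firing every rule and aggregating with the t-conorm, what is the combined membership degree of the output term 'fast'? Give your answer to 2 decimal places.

R1: none=0.28 → w = 0.28
R2: soft=0.79, medium=0.58; AND[min(a, b)] → w = 0.58
R3: medium=0.58, firm=0.71; AND[min(a, b)] → w = 0.58
Rules with consequent 'fast': {R1, R3} → strengths 0.28, 0.58
Aggregate via t-conorm [max(a, b)]: 0.58

0.58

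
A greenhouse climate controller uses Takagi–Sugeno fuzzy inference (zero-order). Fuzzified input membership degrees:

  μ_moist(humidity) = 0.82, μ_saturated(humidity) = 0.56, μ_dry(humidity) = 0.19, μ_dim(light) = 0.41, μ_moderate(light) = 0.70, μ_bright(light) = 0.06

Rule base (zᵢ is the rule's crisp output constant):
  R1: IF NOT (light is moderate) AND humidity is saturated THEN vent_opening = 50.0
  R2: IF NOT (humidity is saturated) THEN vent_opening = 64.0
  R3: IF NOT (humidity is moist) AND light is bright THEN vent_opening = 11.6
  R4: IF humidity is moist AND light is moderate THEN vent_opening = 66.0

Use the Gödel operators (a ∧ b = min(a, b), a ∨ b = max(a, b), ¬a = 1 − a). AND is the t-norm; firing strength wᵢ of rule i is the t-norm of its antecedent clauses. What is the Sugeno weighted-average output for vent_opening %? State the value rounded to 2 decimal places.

60.04

R1 (z=50.0): ¬moderate=1−0.70=0.30, saturated=0.56; AND[min(a, b)] → w = 0.30
R2 (z=64.0): ¬saturated=1−0.56=0.44 → w = 0.44
R3 (z=11.6): ¬moist=1−0.82=0.18, bright=0.06; AND[min(a, b)] → w = 0.06
R4 (z=66.0): moist=0.82, moderate=0.70; AND[min(a, b)] → w = 0.70
Weighted average = (0.30·50.0 + 0.44·64.0 + 0.06·11.6 + 0.70·66.0) / (0.30 + 0.44 + 0.06 + 0.70)
  = 90.0560 / 1.5000 = 60.04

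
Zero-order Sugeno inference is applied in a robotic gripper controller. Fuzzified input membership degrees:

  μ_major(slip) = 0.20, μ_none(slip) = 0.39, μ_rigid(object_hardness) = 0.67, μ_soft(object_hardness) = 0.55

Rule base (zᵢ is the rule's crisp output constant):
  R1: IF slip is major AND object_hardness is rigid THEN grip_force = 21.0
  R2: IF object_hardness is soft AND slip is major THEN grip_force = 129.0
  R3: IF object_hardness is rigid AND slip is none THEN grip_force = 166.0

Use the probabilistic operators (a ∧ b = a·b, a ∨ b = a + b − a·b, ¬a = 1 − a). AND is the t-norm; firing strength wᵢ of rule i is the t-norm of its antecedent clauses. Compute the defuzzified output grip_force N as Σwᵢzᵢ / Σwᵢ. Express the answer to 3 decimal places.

R1 (z=21.0): major=0.20, rigid=0.67; AND[a·b] → w = 0.1340
R2 (z=129.0): soft=0.55, major=0.20; AND[a·b] → w = 0.1100
R3 (z=166.0): rigid=0.67, none=0.39; AND[a·b] → w = 0.2613
Weighted average = (0.1340·21.0 + 0.1100·129.0 + 0.2613·166.0) / (0.1340 + 0.1100 + 0.2613)
  = 60.3798 / 0.5053 = 119.493

119.493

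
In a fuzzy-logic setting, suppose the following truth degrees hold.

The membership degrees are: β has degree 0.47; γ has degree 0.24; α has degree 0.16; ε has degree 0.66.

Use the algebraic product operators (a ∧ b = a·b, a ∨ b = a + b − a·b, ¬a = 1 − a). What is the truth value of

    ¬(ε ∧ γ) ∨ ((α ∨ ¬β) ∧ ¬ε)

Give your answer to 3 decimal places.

0.874

ε ∧ γ = a·b on (0.6600, 0.2400) = 0.1584
¬(ε ∧ γ) = 1 − 0.1584 = 0.8416
¬β = 1 − 0.4700 = 0.5300
α ∨ ¬β = a + b − a·b on (0.1600, 0.5300) = 0.6052
¬ε = 1 − 0.6600 = 0.3400
(α ∨ ¬β) ∧ ¬ε = a·b on (0.6052, 0.3400) = 0.2058
¬(ε ∧ γ) ∨ ((α ∨ ¬β) ∧ ¬ε) = a + b − a·b on (0.8416, 0.2058) = 0.8742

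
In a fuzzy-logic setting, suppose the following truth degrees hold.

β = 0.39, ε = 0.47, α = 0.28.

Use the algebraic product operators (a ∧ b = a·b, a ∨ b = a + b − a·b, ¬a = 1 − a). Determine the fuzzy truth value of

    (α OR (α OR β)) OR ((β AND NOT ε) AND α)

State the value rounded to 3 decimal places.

0.702

α OR β = a + b − a·b on (0.2800, 0.3900) = 0.5608
α OR (α OR β) = a + b − a·b on (0.2800, 0.5608) = 0.6838
NOT ε = 1 − 0.4700 = 0.5300
β AND NOT ε = a·b on (0.3900, 0.5300) = 0.2067
(β AND NOT ε) AND α = a·b on (0.2067, 0.2800) = 0.0579
(α OR (α OR β)) OR ((β AND NOT ε) AND α) = a + b − a·b on (0.6838, 0.0579) = 0.7021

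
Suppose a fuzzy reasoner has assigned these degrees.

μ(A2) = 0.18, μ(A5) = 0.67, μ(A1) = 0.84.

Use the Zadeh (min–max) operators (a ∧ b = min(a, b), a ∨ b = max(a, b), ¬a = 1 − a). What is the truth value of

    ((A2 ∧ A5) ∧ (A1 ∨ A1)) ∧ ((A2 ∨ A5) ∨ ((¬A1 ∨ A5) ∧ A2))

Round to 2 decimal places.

A2 ∧ A5 = min(a, b) on (0.18, 0.67) = 0.18
A1 ∨ A1 = max(a, b) on (0.84, 0.84) = 0.84
(A2 ∧ A5) ∧ (A1 ∨ A1) = min(a, b) on (0.18, 0.84) = 0.18
A2 ∨ A5 = max(a, b) on (0.18, 0.67) = 0.67
¬A1 = 1 − 0.84 = 0.16
¬A1 ∨ A5 = max(a, b) on (0.16, 0.67) = 0.67
(¬A1 ∨ A5) ∧ A2 = min(a, b) on (0.67, 0.18) = 0.18
(A2 ∨ A5) ∨ ((¬A1 ∨ A5) ∧ A2) = max(a, b) on (0.67, 0.18) = 0.67
((A2 ∧ A5) ∧ (A1 ∨ A1)) ∧ ((A2 ∨ A5) ∨ ((¬A1 ∨ A5) ∧ A2)) = min(a, b) on (0.18, 0.67) = 0.18

0.18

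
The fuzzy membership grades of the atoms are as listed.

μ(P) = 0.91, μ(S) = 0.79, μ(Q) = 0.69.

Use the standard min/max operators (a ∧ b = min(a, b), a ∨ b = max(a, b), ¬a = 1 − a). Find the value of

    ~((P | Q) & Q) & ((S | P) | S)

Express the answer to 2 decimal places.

0.31

P | Q = max(a, b) on (0.91, 0.69) = 0.91
(P | Q) & Q = min(a, b) on (0.91, 0.69) = 0.69
~((P | Q) & Q) = 1 − 0.69 = 0.31
S | P = max(a, b) on (0.79, 0.91) = 0.91
(S | P) | S = max(a, b) on (0.91, 0.79) = 0.91
~((P | Q) & Q) & ((S | P) | S) = min(a, b) on (0.31, 0.91) = 0.31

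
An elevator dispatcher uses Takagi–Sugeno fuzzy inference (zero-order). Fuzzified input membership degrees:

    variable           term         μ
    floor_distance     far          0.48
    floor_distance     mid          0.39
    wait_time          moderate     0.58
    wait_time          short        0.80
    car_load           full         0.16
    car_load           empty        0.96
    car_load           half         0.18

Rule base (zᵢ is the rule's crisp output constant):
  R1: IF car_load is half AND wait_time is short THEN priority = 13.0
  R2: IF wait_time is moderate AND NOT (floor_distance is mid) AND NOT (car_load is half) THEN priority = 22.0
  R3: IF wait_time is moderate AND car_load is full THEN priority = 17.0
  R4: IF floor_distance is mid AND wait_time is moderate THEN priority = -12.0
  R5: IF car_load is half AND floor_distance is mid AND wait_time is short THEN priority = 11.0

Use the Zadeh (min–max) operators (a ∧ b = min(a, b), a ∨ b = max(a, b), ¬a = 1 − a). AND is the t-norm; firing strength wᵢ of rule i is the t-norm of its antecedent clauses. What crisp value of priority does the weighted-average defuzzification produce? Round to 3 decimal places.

10.148

R1 (z=13.0): half=0.18, short=0.80; AND[min(a, b)] → w = 0.18
R2 (z=22.0): moderate=0.58, ¬mid=1−0.39=0.61, ¬half=1−0.18=0.82; AND[min(a, b)] → w = 0.58
R3 (z=17.0): moderate=0.58, full=0.16; AND[min(a, b)] → w = 0.16
R4 (z=-12.0): mid=0.39, moderate=0.58; AND[min(a, b)] → w = 0.39
R5 (z=11.0): half=0.18, mid=0.39, short=0.80; AND[min(a, b)] → w = 0.18
Weighted average = (0.18·13.0 + 0.58·22.0 + 0.16·17.0 + 0.39·-12.0 + 0.18·11.0) / (0.18 + 0.58 + 0.16 + 0.39 + 0.18)
  = 15.1200 / 1.4900 = 10.148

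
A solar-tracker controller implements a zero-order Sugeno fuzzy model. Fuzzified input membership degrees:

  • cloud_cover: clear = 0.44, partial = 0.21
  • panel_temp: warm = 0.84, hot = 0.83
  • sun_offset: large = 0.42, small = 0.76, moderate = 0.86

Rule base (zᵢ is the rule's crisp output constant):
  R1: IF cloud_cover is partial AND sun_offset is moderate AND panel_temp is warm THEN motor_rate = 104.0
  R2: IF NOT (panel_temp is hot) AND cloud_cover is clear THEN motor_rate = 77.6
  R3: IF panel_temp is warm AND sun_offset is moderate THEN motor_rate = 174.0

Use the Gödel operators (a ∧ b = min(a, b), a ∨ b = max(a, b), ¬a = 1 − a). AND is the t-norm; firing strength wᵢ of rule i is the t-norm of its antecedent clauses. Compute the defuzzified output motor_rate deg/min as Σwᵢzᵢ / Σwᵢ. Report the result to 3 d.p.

R1 (z=104.0): partial=0.21, moderate=0.86, warm=0.84; AND[min(a, b)] → w = 0.21
R2 (z=77.6): ¬hot=1−0.83=0.17, clear=0.44; AND[min(a, b)] → w = 0.17
R3 (z=174.0): warm=0.84, moderate=0.86; AND[min(a, b)] → w = 0.84
Weighted average = (0.21·104.0 + 0.17·77.6 + 0.84·174.0) / (0.21 + 0.17 + 0.84)
  = 181.1920 / 1.2200 = 148.518

148.518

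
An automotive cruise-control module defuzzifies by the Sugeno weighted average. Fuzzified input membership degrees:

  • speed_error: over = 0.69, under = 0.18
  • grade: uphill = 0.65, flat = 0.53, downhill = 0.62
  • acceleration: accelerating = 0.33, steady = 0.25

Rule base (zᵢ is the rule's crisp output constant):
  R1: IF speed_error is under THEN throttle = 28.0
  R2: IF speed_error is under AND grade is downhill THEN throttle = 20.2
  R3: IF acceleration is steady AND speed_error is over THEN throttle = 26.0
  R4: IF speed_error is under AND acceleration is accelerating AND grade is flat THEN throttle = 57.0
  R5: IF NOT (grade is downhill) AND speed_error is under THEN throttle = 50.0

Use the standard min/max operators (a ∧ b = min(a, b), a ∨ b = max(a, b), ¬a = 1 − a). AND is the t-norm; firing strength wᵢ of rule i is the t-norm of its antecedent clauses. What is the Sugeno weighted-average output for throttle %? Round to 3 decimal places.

35.501

R1 (z=28.0): under=0.18 → w = 0.18
R2 (z=20.2): under=0.18, downhill=0.62; AND[min(a, b)] → w = 0.18
R3 (z=26.0): steady=0.25, over=0.69; AND[min(a, b)] → w = 0.25
R4 (z=57.0): under=0.18, accelerating=0.33, flat=0.53; AND[min(a, b)] → w = 0.18
R5 (z=50.0): ¬downhill=1−0.62=0.38, under=0.18; AND[min(a, b)] → w = 0.18
Weighted average = (0.18·28.0 + 0.18·20.2 + 0.25·26.0 + 0.18·57.0 + 0.18·50.0) / (0.18 + 0.18 + 0.25 + 0.18 + 0.18)
  = 34.4360 / 0.9700 = 35.501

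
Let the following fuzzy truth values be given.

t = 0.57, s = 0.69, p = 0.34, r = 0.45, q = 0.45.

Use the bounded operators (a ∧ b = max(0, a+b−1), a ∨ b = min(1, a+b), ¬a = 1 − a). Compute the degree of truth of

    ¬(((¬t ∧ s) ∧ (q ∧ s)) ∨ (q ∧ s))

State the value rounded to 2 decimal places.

0.86

¬t = 1 − 0.57 = 0.43
¬t ∧ s = max(0, a+b−1) on (0.43, 0.69) = 0.12
q ∧ s = max(0, a+b−1) on (0.45, 0.69) = 0.14
(¬t ∧ s) ∧ (q ∧ s) = max(0, a+b−1) on (0.12, 0.14) = 0.00
q ∧ s = max(0, a+b−1) on (0.45, 0.69) = 0.14
((¬t ∧ s) ∧ (q ∧ s)) ∨ (q ∧ s) = min(1, a+b) on (0.00, 0.14) = 0.14
¬(((¬t ∧ s) ∧ (q ∧ s)) ∨ (q ∧ s)) = 1 − 0.14 = 0.86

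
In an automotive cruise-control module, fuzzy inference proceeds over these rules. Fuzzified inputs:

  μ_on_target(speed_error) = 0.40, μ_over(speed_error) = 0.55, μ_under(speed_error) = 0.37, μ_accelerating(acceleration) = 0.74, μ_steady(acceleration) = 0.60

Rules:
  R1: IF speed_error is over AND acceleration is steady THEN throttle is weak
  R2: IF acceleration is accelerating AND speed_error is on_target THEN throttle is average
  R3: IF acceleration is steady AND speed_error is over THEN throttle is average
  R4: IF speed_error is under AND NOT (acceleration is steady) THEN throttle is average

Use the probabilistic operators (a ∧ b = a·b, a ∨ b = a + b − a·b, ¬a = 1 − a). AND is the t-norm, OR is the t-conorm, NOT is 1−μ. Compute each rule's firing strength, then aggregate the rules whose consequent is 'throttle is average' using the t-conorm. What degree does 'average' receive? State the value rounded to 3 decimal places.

R1: over=0.55, steady=0.60; AND[a·b] → w = 0.3300
R2: accelerating=0.74, on_target=0.40; AND[a·b] → w = 0.2960
R3: steady=0.60, over=0.55; AND[a·b] → w = 0.3300
R4: under=0.37, ¬steady=1−0.60=0.40; AND[a·b] → w = 0.1480
Rules with consequent 'average': {R2, R3, R4} → strengths 0.2960, 0.3300, 0.1480
Aggregate via t-conorm [a + b − a·b]: 0.5981

0.598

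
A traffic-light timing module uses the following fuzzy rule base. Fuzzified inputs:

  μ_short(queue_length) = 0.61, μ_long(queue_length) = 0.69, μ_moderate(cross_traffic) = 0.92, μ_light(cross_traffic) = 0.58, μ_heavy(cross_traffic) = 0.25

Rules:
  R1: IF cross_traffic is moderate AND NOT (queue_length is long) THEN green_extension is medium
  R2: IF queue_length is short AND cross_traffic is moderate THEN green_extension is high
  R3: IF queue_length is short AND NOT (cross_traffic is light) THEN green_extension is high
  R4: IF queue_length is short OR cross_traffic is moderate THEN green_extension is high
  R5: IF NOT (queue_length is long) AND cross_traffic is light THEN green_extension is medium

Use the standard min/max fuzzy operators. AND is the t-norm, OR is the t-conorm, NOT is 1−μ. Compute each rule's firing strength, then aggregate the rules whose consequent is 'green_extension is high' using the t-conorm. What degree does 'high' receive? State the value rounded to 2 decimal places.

0.92

R1: moderate=0.92, ¬long=1−0.69=0.31; AND[min(a, b)] → w = 0.31
R2: short=0.61, moderate=0.92; AND[min(a, b)] → w = 0.61
R3: short=0.61, ¬light=1−0.58=0.42; AND[min(a, b)] → w = 0.42
R4: short=0.61, moderate=0.92; OR[max(a, b)] → w = 0.92
R5: ¬long=1−0.69=0.31, light=0.58; AND[min(a, b)] → w = 0.31
Rules with consequent 'high': {R2, R3, R4} → strengths 0.61, 0.42, 0.92
Aggregate via t-conorm [max(a, b)]: 0.92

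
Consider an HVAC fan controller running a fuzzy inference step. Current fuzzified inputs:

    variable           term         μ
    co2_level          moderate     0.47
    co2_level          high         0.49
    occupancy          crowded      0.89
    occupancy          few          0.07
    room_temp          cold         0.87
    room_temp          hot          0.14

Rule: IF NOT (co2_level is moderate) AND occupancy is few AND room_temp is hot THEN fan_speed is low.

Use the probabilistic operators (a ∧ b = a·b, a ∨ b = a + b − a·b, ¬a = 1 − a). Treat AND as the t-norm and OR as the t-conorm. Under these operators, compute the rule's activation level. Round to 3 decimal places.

firing strength: ¬moderate=1−0.47=0.53, few=0.07, hot=0.14; AND[a·b] → w = 0.0052

0.005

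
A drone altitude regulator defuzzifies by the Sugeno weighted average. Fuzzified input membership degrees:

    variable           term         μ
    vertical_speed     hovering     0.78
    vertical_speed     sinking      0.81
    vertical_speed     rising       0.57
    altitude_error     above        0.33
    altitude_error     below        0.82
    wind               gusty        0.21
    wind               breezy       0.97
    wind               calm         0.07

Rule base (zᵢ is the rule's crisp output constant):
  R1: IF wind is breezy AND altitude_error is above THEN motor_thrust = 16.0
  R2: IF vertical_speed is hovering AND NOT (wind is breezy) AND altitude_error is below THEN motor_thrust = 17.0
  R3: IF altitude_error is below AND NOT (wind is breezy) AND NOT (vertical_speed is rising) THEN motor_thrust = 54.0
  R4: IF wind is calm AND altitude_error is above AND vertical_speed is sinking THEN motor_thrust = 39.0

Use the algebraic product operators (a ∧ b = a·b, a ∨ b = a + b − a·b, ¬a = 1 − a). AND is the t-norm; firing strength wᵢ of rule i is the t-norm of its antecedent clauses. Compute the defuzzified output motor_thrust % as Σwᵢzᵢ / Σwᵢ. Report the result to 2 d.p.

18.31

R1 (z=16.0): breezy=0.97, above=0.33; AND[a·b] → w = 0.3201
R2 (z=17.0): hovering=0.78, ¬breezy=1−0.97=0.03, below=0.82; AND[a·b] → w = 0.0192
R3 (z=54.0): below=0.82, ¬breezy=1−0.97=0.03, ¬rising=1−0.57=0.43; AND[a·b] → w = 0.0106
R4 (z=39.0): calm=0.07, above=0.33, sinking=0.81; AND[a·b] → w = 0.0187
Weighted average = (0.3201·16.0 + 0.0192·17.0 + 0.0106·54.0 + 0.0187·39.0) / (0.3201 + 0.0192 + 0.0106 + 0.0187)
  = 6.7487 / 0.3686 = 18.31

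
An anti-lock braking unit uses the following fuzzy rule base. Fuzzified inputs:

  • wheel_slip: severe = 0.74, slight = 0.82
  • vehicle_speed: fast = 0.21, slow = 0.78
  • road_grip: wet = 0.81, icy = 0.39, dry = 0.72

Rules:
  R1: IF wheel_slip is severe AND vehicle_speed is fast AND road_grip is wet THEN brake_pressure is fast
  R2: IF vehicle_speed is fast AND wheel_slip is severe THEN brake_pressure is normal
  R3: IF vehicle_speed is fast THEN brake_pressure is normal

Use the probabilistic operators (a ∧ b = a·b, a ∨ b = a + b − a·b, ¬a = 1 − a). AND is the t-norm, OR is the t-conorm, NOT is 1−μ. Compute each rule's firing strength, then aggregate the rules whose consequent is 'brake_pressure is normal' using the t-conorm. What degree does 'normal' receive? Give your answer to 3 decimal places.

0.333

R1: severe=0.74, fast=0.21, wet=0.81; AND[a·b] → w = 0.1259
R2: fast=0.21, severe=0.74; AND[a·b] → w = 0.1554
R3: fast=0.21 → w = 0.2100
Rules with consequent 'normal': {R2, R3} → strengths 0.1554, 0.2100
Aggregate via t-conorm [a + b − a·b]: 0.3328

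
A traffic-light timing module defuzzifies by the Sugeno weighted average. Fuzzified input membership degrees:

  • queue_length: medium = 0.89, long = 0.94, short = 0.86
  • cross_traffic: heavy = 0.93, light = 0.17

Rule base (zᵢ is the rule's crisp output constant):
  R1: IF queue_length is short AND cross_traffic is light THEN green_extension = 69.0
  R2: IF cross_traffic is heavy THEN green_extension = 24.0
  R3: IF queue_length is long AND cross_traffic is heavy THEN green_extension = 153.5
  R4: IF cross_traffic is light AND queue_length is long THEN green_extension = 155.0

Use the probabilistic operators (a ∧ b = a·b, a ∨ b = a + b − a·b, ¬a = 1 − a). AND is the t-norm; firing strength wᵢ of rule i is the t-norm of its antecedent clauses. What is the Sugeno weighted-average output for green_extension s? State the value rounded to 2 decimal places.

90.69

R1 (z=69.0): short=0.86, light=0.17; AND[a·b] → w = 0.1462
R2 (z=24.0): heavy=0.93 → w = 0.9300
R3 (z=153.5): long=0.94, heavy=0.93; AND[a·b] → w = 0.8742
R4 (z=155.0): light=0.17, long=0.94; AND[a·b] → w = 0.1598
Weighted average = (0.1462·69.0 + 0.9300·24.0 + 0.8742·153.5 + 0.1598·155.0) / (0.1462 + 0.9300 + 0.8742 + 0.1598)
  = 191.3665 / 2.1102 = 90.69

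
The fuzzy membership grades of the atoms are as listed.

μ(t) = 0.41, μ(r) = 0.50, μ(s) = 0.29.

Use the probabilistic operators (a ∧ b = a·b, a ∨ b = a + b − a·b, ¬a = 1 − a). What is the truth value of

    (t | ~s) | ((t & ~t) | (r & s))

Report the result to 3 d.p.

0.889

~s = 1 − 0.2900 = 0.7100
t | ~s = a + b − a·b on (0.4100, 0.7100) = 0.8289
~t = 1 − 0.4100 = 0.5900
t & ~t = a·b on (0.4100, 0.5900) = 0.2419
r & s = a·b on (0.5000, 0.2900) = 0.1450
(t & ~t) | (r & s) = a + b − a·b on (0.2419, 0.1450) = 0.3518
(t | ~s) | ((t & ~t) | (r & s)) = a + b − a·b on (0.8289, 0.3518) = 0.8891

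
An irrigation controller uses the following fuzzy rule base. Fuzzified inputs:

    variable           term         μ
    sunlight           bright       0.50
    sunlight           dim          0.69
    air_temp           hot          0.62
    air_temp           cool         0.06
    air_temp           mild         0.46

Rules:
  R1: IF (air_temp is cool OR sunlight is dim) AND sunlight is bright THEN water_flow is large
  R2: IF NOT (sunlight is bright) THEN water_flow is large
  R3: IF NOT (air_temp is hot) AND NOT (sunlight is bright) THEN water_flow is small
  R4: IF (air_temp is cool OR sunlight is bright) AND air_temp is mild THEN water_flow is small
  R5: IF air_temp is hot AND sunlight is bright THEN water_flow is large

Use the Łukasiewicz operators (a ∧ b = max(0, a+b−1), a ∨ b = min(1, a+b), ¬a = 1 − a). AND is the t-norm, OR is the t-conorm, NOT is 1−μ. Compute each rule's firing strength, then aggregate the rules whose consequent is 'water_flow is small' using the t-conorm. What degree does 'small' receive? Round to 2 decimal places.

R1: (cool=0.06 OR dim=0.69) = 0.75; AND[max(0, a+b−1)] with bright=0.50 → w = 0.25
R2: ¬bright=1−0.50=0.50 → w = 0.50
R3: ¬hot=1−0.62=0.38, ¬bright=1−0.50=0.50; AND[max(0, a+b−1)] → w = 0.00
R4: (cool=0.06 OR bright=0.50) = 0.56; AND[max(0, a+b−1)] with mild=0.46 → w = 0.02
R5: hot=0.62, bright=0.50; AND[max(0, a+b−1)] → w = 0.12
Rules with consequent 'small': {R3, R4} → strengths 0.00, 0.02
Aggregate via t-conorm [min(1, a+b)]: 0.02

0.02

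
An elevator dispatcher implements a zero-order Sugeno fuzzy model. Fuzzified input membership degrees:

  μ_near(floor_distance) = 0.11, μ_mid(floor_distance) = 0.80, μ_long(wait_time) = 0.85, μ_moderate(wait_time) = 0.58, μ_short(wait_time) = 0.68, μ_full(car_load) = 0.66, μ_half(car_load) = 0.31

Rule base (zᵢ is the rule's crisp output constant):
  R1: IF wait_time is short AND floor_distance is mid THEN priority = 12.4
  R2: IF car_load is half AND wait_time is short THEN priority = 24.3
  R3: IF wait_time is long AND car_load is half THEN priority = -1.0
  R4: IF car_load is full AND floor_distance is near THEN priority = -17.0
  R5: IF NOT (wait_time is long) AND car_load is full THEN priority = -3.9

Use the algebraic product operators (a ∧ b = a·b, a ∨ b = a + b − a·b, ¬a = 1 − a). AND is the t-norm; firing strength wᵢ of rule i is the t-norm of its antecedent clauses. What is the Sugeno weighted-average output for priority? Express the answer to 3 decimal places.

R1 (z=12.4): short=0.68, mid=0.80; AND[a·b] → w = 0.5440
R2 (z=24.3): half=0.31, short=0.68; AND[a·b] → w = 0.2108
R3 (z=-1.0): long=0.85, half=0.31; AND[a·b] → w = 0.2635
R4 (z=-17.0): full=0.66, near=0.11; AND[a·b] → w = 0.0726
R5 (z=-3.9): ¬long=1−0.85=0.15, full=0.66; AND[a·b] → w = 0.0990
Weighted average = (0.5440·12.4 + 0.2108·24.3 + 0.2635·-1.0 + 0.0726·-17.0 + 0.0990·-3.9) / (0.5440 + 0.2108 + 0.2635 + 0.0726 + 0.0990)
  = 9.9842 / 1.1899 = 8.391

8.391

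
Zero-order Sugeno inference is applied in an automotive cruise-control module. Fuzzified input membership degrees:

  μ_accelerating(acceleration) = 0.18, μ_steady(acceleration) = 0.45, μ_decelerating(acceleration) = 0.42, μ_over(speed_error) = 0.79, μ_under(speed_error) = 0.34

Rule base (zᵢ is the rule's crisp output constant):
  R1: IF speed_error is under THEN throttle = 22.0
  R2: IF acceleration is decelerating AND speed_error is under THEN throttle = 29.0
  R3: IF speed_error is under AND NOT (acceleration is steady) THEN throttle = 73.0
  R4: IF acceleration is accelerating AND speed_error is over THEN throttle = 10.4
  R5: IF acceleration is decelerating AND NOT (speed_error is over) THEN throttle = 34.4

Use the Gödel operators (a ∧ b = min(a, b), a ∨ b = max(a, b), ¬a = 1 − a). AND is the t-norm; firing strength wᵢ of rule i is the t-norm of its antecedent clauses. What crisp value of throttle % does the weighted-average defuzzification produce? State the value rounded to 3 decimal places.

36.352

R1 (z=22.0): under=0.34 → w = 0.34
R2 (z=29.0): decelerating=0.42, under=0.34; AND[min(a, b)] → w = 0.34
R3 (z=73.0): under=0.34, ¬steady=1−0.45=0.55; AND[min(a, b)] → w = 0.34
R4 (z=10.4): accelerating=0.18, over=0.79; AND[min(a, b)] → w = 0.18
R5 (z=34.4): decelerating=0.42, ¬over=1−0.79=0.21; AND[min(a, b)] → w = 0.21
Weighted average = (0.34·22.0 + 0.34·29.0 + 0.34·73.0 + 0.18·10.4 + 0.21·34.4) / (0.34 + 0.34 + 0.34 + 0.18 + 0.21)
  = 51.2560 / 1.4100 = 36.352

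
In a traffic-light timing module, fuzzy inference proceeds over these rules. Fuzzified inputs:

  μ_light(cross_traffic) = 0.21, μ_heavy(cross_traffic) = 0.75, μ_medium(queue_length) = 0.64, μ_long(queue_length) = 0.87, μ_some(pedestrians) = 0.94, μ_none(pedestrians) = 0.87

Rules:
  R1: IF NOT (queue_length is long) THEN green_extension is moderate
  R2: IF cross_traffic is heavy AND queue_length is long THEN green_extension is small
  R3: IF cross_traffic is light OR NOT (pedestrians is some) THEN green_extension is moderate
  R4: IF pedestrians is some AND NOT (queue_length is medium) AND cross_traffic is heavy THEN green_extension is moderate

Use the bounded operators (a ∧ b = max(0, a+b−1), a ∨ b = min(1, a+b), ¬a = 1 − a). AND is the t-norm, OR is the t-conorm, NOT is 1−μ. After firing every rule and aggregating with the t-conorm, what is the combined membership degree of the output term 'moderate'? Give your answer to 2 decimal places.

R1: ¬long=1−0.87=0.13 → w = 0.13
R2: heavy=0.75, long=0.87; AND[max(0, a+b−1)] → w = 0.62
R3: light=0.21, ¬some=1−0.94=0.06; OR[min(1, a+b)] → w = 0.27
R4: some=0.94, ¬medium=1−0.64=0.36, heavy=0.75; AND[max(0, a+b−1)] → w = 0.05
Rules with consequent 'moderate': {R1, R3, R4} → strengths 0.13, 0.27, 0.05
Aggregate via t-conorm [min(1, a+b)]: 0.45

0.45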